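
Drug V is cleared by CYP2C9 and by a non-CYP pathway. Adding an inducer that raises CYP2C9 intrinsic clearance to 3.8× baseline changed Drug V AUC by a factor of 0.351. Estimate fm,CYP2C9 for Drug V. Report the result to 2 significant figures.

CL'/CL = 1 / 0.351 = 2.849
3.8·fm + (1 − fm) = 2.849
fm = (2.849 − 1) / (3.8 − 1) = 0.66

0.66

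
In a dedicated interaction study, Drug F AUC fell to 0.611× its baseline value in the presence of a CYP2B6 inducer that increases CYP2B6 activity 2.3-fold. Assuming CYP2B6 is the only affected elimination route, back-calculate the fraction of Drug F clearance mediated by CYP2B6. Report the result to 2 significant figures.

0.49

Let fm be the CYP2B6 fraction. New clearance relative to baseline = fm × 2.3 + (1 − fm).
AUC ratio = 1 / (new CL fraction), so new CL fraction = 1 / 0.611 = 1.637.
fm × 2.3 + 1 − fm = 1.637  ⇒  fm × (2.3 − 1) = 0.6367  ⇒  fm = 0.49.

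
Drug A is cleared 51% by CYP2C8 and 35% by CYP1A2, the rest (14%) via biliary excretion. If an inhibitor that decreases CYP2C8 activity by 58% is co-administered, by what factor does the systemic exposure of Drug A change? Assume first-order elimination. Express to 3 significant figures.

1.42

The CYP2C8 pathway (51% of clearance) drops to 0.42× activity: 0.51 × 0.42 = 0.2142.
CYP1A2 (35%) and the residual 14% are unaffected.
New clearance relative to baseline: 0.2142 + 0.35 + 0.14 = 0.7042.
Since systemic exposure ∝ 1/CL, the ratio is 1 / 0.7042 = 1.42.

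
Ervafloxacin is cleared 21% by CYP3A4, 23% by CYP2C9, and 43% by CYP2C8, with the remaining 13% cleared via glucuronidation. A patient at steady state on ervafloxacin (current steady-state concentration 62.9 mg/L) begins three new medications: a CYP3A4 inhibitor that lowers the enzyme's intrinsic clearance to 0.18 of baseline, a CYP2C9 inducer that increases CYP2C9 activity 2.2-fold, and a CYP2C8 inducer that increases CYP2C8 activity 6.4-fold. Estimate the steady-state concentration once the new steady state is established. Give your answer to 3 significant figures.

CYP3A4: 0.21 × 0.18 = 0.0378
CYP2C9: 0.23 × 2.2 = 0.506
CYP2C8: 0.43 × 6.4 = 2.752
Other: 0.13 (unchanged)
CL_new/CL_old = 0.0378 + 0.506 + 2.752 + 0.13 = 3.4258.
New steady-state concentration = 62.9 / 3.4258 = 18.4 mg/L (concentration scales inversely with clearance).

18.4 mg/L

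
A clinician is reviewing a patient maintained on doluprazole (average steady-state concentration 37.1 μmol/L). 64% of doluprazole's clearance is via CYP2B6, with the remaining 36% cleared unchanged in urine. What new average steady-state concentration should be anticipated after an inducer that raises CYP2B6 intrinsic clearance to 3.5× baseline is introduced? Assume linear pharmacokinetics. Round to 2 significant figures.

14 μmol/L

CYP2B6: 0.64 × 3.5 = 2.24
Other: 0.36 (unchanged)
CL_new/CL_old = 2.24 + 0.36 = 2.6.
New average steady-state concentration = baseline ÷ relative clearance = 37.1 / 2.6 = 14 μmol/L.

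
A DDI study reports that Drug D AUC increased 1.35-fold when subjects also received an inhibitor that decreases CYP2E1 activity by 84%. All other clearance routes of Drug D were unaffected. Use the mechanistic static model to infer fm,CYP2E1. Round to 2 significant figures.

0.31

Call the CYP2E1 fraction fm. After the interaction, CL_new/CL_old = fm × 0.16 + (1 − fm).
AUC ratio = 1 / (new CL fraction), so new CL fraction = 1 / 1.35 = 0.7407.
fm × 0.16 + 1 − fm = 0.7407  ⇒  fm × (0.16 − 1) = −0.2593  ⇒  fm = 0.31.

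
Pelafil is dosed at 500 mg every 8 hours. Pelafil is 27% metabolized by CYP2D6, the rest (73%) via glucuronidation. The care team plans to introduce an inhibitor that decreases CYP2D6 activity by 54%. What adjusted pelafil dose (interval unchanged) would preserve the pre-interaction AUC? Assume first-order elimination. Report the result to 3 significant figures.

The CYP2D6 pathway (27% of clearance) is reduced to 0.46× activity: 0.27 × 0.46 = 0.1242.
The remaining 73% of clearance is unaffected.
CL_new/CL_old = 0.1242 + 0.73 = 0.8542.
Css,avg = (dose rate)/CL, so holding Css fixed requires dose ∝ CL: 500 × 0.8542 = 427 mg.

427 mg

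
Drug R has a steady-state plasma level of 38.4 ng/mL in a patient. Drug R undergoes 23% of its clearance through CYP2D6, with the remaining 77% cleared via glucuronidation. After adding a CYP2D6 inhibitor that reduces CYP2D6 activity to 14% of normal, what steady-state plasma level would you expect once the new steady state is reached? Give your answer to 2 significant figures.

48 ng/mL

CYP2D6: 0.23 × 0.14 = 0.0322
Other: 0.77 (unchanged)
New clearance relative to baseline: 0.0322 + 0.77 = 0.8022.
New steady-state plasma level = baseline ÷ relative clearance = 38.4 / 0.8022 = 48 ng/mL.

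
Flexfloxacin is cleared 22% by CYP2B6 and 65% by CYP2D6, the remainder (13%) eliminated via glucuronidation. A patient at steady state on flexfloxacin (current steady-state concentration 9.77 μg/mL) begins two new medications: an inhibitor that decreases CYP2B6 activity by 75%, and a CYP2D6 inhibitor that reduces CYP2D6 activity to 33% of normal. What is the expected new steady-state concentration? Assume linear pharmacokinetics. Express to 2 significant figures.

24 μg/mL

The CYP2B6 pathway (22% of clearance) falls to 0.25× activity: 0.22 × 0.25 = 0.055.
The CYP2D6 pathway (65% of clearance) is reduced to 0.33× activity: 0.65 × 0.33 = 0.2145.
The remaining 13% of clearance is unaffected.
Relative clearance = 0.055 + 0.2145 + 0.13 = 0.3995.
Steady-state concentration ∝ 1/CL: new value = 9.77 / 0.3995 = 24 μg/mL.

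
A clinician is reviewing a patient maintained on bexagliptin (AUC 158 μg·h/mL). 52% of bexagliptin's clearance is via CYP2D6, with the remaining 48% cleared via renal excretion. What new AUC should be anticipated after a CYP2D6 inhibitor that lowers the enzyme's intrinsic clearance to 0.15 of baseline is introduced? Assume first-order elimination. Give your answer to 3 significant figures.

The CYP2D6 pathway (52% of clearance) drops to 0.15× activity: 0.52 × 0.15 = 0.078.
Non-CYP routes (48%) are unchanged.
Relative clearance = 0.078 + 0.48 = 0.558.
With dosing unchanged, AUC scales as 1/CL: 158 / 0.558 = 283 μg·h/mL.

283 μg·h/mL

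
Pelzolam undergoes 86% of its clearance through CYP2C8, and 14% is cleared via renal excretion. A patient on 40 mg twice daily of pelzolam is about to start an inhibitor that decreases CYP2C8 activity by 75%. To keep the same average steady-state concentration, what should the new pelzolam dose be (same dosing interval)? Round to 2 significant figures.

CYP2C8: 0.86 × 0.25 = 0.215
Other: 0.14 (unchanged)
CL_new/CL_old = 0.215 + 0.14 = 0.355.
To maintain the same steady-state level, dose must scale with clearance: new dose = 40 × 0.355 = 14 mg.

14 mg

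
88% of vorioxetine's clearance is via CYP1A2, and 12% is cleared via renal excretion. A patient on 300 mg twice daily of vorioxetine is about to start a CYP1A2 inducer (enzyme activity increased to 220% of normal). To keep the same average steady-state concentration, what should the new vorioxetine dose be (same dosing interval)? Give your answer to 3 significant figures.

617 mg

The CYP1A2 pathway (88% of clearance) is boosted to 2.2× activity: 0.88 × 2.2 = 1.936.
Non-CYP routes (12%) are unchanged.
New clearance relative to baseline: 1.936 + 0.12 = 2.056.
Exposure is unchanged when dose changes in proportion to clearance. New dose = 300 mg × 2.056 = 617 mg.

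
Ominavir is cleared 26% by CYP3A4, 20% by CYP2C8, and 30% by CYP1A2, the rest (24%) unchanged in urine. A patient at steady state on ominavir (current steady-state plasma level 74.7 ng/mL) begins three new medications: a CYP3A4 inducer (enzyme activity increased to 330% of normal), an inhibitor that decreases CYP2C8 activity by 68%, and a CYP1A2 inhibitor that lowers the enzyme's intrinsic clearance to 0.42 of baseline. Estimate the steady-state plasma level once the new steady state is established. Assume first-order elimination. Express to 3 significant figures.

58.0 ng/mL

The CYP3A4 pathway (26% of clearance) is boosted to 3.3× activity: 0.26 × 3.3 = 0.858.
The CYP2C8 pathway (20% of clearance) drops to 0.32× activity: 0.2 × 0.32 = 0.064.
The CYP1A2 pathway (30% of clearance) is reduced to 0.42× activity: 0.3 × 0.42 = 0.126.
Non-CYP routes (24%) are unchanged.
New clearance relative to baseline: 0.858 + 0.064 + 0.126 + 0.24 = 1.288.
New steady-state plasma level = 74.7 / 1.288 = 58.0 ng/mL (concentration scales inversely with clearance).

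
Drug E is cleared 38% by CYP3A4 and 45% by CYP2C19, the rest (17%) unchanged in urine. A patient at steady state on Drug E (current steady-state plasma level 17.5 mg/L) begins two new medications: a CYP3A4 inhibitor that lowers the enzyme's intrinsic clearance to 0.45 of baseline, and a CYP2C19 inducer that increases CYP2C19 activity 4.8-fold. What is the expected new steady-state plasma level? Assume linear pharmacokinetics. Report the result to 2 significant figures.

7.0 mg/L

CYP3A4: 0.38 × 0.45 = 0.171
CYP2C19: 0.45 × 4.8 = 2.16
Other: 0.17 (unchanged)
Relative clearance = 0.171 + 2.16 + 0.17 = 2.501.
Dividing the baseline by the relative clearance: 17.5 / 2.501 = 7.0 mg/L.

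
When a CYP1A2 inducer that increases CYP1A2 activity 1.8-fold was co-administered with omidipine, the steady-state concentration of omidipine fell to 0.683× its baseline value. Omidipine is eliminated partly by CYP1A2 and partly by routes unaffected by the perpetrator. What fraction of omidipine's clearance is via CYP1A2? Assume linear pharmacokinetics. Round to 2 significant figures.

0.58

Write x for the fraction cleared via CYP1A2. The observed steady-state concentration change means clearance rose to 1/0.683 = 1.464 of baseline.
Setting x·1.8 + (1 − x) = 1.464 and solving: x = (1.464 − 1)/(1.8 − 1) = 0.58.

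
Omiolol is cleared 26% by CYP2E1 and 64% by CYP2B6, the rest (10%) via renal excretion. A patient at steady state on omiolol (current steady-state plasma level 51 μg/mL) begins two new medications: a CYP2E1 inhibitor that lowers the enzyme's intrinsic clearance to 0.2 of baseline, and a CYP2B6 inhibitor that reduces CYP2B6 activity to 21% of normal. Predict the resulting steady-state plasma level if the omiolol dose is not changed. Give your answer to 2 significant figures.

1.8 × 10² μg/mL

The CYP2E1 pathway (26% of clearance) is reduced to 0.2× activity: 0.26 × 0.2 = 0.052.
The CYP2B6 pathway (64% of clearance) is reduced to 0.21× activity: 0.64 × 0.21 = 0.1344.
Non-CYP routes (10%) are unchanged.
Relative clearance = 0.052 + 0.1344 + 0.1 = 0.2864.
Steady-state plasma level ∝ 1/CL: new value = 51 / 0.2864 = 1.8 × 10² μg/mL.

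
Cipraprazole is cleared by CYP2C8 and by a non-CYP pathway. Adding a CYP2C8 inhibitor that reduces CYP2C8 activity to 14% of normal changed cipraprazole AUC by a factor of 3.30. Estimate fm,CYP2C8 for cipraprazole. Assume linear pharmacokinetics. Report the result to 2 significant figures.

0.81

Let fm be the CYP2C8 fraction. New clearance relative to baseline = fm × 0.14 + (1 − fm).
AUC ratio = 1 / (new CL fraction), so new CL fraction = 1 / 3.30 = 0.303.
fm × 0.14 + 1 − fm = 0.303  ⇒  fm × (0.14 − 1) = −0.697  ⇒  fm = 0.81.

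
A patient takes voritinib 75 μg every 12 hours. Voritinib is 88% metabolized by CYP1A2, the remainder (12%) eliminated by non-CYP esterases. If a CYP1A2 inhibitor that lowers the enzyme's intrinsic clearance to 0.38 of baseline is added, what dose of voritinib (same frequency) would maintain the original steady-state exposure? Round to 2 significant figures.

The CYP1A2 pathway (88% of clearance) falls to 0.38× activity: 0.88 × 0.38 = 0.3344.
Non-CYP routes (12%) are unchanged.
CL_new/CL_old = 0.3344 + 0.12 = 0.4544.
Exposure is unchanged when dose changes in proportion to clearance. New dose = 75 μg × 0.4544 = 34 μg.

34 μg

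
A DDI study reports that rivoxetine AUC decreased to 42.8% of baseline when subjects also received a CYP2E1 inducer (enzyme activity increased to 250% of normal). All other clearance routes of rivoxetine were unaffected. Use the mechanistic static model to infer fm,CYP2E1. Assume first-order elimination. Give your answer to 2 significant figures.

Write x for the fraction cleared via CYP2E1. The observed AUC change means clearance rose to 1/0.428 = 2.336 of baseline.
Setting x·2.5 + (1 − x) = 2.336 and solving: x = (2.336 − 1)/(2.5 − 1) = 0.89.

0.89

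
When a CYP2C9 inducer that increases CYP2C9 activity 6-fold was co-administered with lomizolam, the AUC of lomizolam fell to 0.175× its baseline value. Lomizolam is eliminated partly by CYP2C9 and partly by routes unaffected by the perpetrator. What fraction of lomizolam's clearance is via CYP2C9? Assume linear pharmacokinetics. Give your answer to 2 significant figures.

0.94

CL'/CL = 1 / 0.175 = 5.714
6·fm + (1 − fm) = 5.714
fm = (5.714 − 1) / (6 − 1) = 0.94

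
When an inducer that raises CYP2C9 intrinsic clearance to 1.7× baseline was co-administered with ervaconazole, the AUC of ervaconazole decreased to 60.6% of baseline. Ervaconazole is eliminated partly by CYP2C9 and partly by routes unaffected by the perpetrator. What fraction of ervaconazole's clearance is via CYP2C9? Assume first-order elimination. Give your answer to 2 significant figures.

0.93

Call the CYP2C9 fraction fm. After the interaction, CL_new/CL_old = fm × 1.7 + (1 − fm).
AUC ratio = 1 / (new CL fraction), so new CL fraction = 1 / 0.606 = 1.65.
fm × 1.7 + 1 − fm = 1.65  ⇒  fm × (1.7 − 1) = 0.6502  ⇒  fm = 0.93.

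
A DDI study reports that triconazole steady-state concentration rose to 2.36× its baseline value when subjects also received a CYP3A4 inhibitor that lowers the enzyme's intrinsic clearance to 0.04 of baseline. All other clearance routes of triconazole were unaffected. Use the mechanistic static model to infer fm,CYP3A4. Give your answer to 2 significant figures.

0.60

CL'/CL = 1 / 2.36 = 0.4237
0.04·fm + (1 − fm) = 0.4237
fm = (0.4237 − 1) / (0.04 − 1) = 0.60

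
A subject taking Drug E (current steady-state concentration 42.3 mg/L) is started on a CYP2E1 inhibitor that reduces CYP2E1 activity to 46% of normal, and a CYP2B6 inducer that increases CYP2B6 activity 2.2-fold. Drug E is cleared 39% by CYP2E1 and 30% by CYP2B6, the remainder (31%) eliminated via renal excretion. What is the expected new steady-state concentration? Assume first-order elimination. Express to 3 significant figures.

36.8 mg/L

The CYP2E1 pathway (39% of clearance) falls to 0.46× activity: 0.39 × 0.46 = 0.1794.
The CYP2B6 pathway (30% of clearance) increases to 2.2× activity: 0.3 × 2.2 = 0.66.
The remaining 31% of clearance is unaffected.
New clearance relative to baseline: 0.1794 + 0.66 + 0.31 = 1.1494.
New steady-state concentration = 42.3 / 1.1494 = 36.8 mg/L (concentration scales inversely with clearance).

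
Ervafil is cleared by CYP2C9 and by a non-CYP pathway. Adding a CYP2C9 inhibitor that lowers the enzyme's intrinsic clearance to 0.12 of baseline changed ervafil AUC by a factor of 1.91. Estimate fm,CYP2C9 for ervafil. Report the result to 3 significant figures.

0.541

Let fm be the CYP2C9 fraction. New clearance relative to baseline = fm × 0.12 + (1 − fm).
AUC ratio = 1 / (new CL fraction), so new CL fraction = 1 / 1.91 = 0.5236.
fm × 0.12 + 1 − fm = 0.5236  ⇒  fm × (0.12 − 1) = −0.4764  ⇒  fm = 0.541.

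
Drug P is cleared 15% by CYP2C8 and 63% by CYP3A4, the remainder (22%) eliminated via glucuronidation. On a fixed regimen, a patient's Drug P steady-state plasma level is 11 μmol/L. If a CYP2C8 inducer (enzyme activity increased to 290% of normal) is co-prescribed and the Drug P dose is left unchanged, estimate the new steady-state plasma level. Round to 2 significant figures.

The CYP2C8 pathway (15% of clearance) increases to 2.9× activity: 0.15 × 2.9 = 0.435.
CYP3A4 (63%) and the residual 22% are unaffected.
Relative clearance = 0.435 + 0.63 + 0.22 = 1.285.
New steady-state plasma level = baseline ÷ relative clearance = 11 / 1.285 = 8.6 μmol/L.

8.6 μmol/L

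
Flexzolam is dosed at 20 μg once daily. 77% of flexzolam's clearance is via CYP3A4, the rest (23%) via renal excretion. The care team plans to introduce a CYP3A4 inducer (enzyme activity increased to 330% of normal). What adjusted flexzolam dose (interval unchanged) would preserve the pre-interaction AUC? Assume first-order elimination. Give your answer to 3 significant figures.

The CYP3A4 pathway (77% of clearance) is boosted to 3.3× activity: 0.77 × 3.3 = 2.541.
Non-CYP routes (23%) are unchanged.
Relative clearance = 2.541 + 0.23 = 2.771.
Exposure is unchanged when dose changes in proportion to clearance. New dose = 20 μg × 2.771 = 55.4 μg.

55.4 μg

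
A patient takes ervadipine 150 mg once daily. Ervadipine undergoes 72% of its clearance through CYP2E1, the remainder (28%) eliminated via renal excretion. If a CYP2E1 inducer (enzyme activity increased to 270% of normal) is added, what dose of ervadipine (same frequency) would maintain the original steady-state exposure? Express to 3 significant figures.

CYP2E1: 0.72 × 2.7 = 1.944
Other: 0.28 (unchanged)
Relative clearance = 1.944 + 0.28 = 2.224.
Css,avg = (dose rate)/CL, so holding Css fixed requires dose ∝ CL: 150 × 2.224 = 334 mg.

334 mg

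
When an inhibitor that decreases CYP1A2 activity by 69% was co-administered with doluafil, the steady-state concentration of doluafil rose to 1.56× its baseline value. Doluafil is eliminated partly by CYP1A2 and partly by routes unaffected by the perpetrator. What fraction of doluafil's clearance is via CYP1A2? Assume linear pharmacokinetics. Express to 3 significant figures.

Let x = fm,CYP1A2. Because steady-state concentration ∝ 1/CL, relative clearance fell to 1/1.56 = 0.641.
Only the CYP1A2 route changed, so 0.641 = x·0.31 + (1 − x), giving x = 0.520.

0.520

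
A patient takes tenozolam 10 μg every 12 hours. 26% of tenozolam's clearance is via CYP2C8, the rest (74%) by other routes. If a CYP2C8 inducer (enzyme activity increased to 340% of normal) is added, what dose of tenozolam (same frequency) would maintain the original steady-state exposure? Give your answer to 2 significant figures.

16 μg

The CYP2C8 pathway (26% of clearance) is boosted to 3.4× activity: 0.26 × 3.4 = 0.884.
The remaining 74% of clearance is unaffected.
CL_new/CL_old = 0.884 + 0.74 = 1.624.
To maintain the same steady-state level, dose must scale with clearance: new dose = 10 × 1.624 = 16 μg.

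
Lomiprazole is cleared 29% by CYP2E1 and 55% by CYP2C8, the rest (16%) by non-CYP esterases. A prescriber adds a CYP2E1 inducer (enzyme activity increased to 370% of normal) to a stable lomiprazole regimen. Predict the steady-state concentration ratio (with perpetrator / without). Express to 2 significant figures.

The CYP2E1 pathway (29% of clearance) rises to 3.7× activity: 0.29 × 3.7 = 1.073.
CYP2C8 (55%) and the residual 16% are unaffected.
Relative clearance = 1.073 + 0.55 + 0.16 = 1.783.
Since steady-state concentration ∝ 1/CL, the ratio is 1 / 1.783 = 0.56.

0.56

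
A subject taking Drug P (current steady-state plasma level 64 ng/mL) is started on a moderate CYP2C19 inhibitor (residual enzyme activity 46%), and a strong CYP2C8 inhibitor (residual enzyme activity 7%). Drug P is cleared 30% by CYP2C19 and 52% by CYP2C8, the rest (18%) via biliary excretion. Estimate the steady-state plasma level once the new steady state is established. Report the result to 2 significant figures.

The CYP2C19 pathway (30% of clearance) falls to 0.46× activity: 0.3 × 0.46 = 0.138.
The CYP2C8 pathway (52% of clearance) is reduced to 0.07× activity: 0.52 × 0.07 = 0.0364.
The remaining 18% of clearance is unaffected.
CL_new/CL_old = 0.138 + 0.0364 + 0.18 = 0.3544.
Dividing the baseline by the relative clearance: 64 / 0.3544 = 1.8 × 10² ng/mL.

1.8 × 10² ng/mL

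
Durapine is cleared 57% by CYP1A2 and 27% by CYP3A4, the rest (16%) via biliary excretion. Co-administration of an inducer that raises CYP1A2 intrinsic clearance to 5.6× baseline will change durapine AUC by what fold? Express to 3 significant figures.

The CYP1A2 pathway (57% of clearance) is boosted to 5.6× activity: 0.57 × 5.6 = 3.192.
CYP3A4 (27%) and the residual 16% are unaffected.
CL_new/CL_old = 3.192 + 0.27 + 0.16 = 3.622.
AUC ratio = CL_old/CL_new = 1 / 3.622 = 0.276.

0.276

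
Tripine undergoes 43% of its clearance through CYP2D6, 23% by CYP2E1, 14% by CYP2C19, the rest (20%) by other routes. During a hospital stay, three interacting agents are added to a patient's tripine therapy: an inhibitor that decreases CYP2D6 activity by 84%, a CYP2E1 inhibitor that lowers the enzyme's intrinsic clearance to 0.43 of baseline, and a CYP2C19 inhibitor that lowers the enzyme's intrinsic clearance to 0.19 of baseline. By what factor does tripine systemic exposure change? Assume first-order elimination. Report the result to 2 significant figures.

The CYP2D6 pathway (43% of clearance) falls to 0.16× activity: 0.43 × 0.16 = 0.0688.
The CYP2E1 pathway (23% of clearance) is reduced to 0.43× activity: 0.23 × 0.43 = 0.0989.
The CYP2C19 pathway (14% of clearance) drops to 0.19× activity: 0.14 × 0.19 = 0.0266.
The remaining 20% of clearance is unaffected.
CL_new/CL_old = 0.0688 + 0.0989 + 0.0266 + 0.2 = 0.3943.
Systemic exposure ∝ 1/CL: fold-change = 1 / 0.3943 = 2.5.

2.5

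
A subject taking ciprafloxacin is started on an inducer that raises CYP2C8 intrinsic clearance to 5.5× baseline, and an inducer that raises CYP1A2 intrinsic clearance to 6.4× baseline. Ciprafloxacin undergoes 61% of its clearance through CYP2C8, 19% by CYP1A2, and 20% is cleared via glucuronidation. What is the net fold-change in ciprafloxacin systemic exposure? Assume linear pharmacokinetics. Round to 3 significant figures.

CYP2C8: 0.61 × 5.5 = 3.355
CYP1A2: 0.19 × 6.4 = 1.216
Other: 0.2 (unchanged)
CL_new/CL_old = 3.355 + 1.216 + 0.2 = 4.771.
Systemic exposure ∝ 1/CL: fold-change = 1 / 4.771 = 0.210.

0.210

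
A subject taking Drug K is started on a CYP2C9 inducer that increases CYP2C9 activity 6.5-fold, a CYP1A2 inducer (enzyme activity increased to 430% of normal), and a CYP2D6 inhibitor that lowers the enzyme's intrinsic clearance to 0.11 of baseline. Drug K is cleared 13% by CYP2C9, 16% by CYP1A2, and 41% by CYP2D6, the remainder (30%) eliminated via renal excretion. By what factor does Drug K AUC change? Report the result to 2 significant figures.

The CYP2C9 pathway (13% of clearance) is boosted to 6.5× activity: 0.13 × 6.5 = 0.845.
The CYP1A2 pathway (16% of clearance) is boosted to 4.3× activity: 0.16 × 4.3 = 0.688.
The CYP2D6 pathway (41% of clearance) drops to 0.11× activity: 0.41 × 0.11 = 0.0451.
Non-CYP routes (30%) are unchanged.
CL_new/CL_old = 0.845 + 0.688 + 0.0451 + 0.3 = 1.8781.
Because AUC varies inversely with clearance, the combined effect is 1 / 1.8781 = 0.53.

0.53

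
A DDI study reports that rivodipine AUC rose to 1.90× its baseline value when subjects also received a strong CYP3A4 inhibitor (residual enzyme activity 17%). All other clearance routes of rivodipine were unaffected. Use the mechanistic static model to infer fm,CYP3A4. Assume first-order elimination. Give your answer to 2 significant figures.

Let fm be the CYP3A4 fraction. New clearance relative to baseline = fm × 0.17 + (1 − fm).
AUC ratio = 1 / (new CL fraction), so new CL fraction = 1 / 1.90 = 0.5263.
fm × 0.17 + 1 − fm = 0.5263  ⇒  fm × (0.17 − 1) = −0.4737  ⇒  fm = 0.57.

0.57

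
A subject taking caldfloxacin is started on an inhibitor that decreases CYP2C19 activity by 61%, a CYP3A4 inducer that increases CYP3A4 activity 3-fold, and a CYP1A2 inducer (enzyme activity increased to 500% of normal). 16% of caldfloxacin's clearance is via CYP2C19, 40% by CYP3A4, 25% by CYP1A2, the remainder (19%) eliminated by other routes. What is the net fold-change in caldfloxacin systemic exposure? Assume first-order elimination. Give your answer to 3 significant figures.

0.370

CYP2C19: 0.16 × 0.39 = 0.0624
CYP3A4: 0.4 × 3 = 1.2
CYP1A2: 0.25 × 5 = 1.25
Other: 0.19 (unchanged)
New clearance relative to baseline: 0.0624 + 1.2 + 1.25 + 0.19 = 2.7024.
Because systemic exposure varies inversely with clearance, the combined effect is 1 / 2.7024 = 0.370.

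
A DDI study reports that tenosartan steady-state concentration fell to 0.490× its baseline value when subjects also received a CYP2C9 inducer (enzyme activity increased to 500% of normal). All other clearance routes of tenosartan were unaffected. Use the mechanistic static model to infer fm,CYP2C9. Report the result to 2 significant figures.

Write x for the fraction cleared via CYP2C9. The observed steady-state concentration change means clearance rose to 1/0.490 = 2.041 of baseline.
Setting x·5 + (1 − x) = 2.041 and solving: x = (2.041 − 1)/(5 − 1) = 0.26.

0.26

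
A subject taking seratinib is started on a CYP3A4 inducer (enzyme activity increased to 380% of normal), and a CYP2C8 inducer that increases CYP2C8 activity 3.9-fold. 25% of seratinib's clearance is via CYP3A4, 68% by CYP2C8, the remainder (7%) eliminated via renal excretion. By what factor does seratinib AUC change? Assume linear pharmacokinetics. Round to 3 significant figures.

0.272

CYP3A4: 0.25 × 3.8 = 0.95
CYP2C8: 0.68 × 3.9 = 2.652
Other: 0.07 (unchanged)
CL_new/CL_old = 0.95 + 2.652 + 0.07 = 3.672.
Because AUC varies inversely with clearance, the combined effect is 1 / 3.672 = 0.272.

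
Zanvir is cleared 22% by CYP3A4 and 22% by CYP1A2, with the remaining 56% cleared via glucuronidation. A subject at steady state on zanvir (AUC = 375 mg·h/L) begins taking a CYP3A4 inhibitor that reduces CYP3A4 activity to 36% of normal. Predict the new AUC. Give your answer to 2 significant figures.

The CYP3A4 pathway (22% of clearance) falls to 0.36× activity: 0.22 × 0.36 = 0.0792.
CYP1A2 (22%) and the residual 56% are unaffected.
New clearance relative to baseline: 0.0792 + 0.22 + 0.56 = 0.8592.
With dosing unchanged, AUC scales as 1/CL: 375 / 0.8592 = 4.4 × 10² mg·h/L.

4.4 × 10² mg·h/L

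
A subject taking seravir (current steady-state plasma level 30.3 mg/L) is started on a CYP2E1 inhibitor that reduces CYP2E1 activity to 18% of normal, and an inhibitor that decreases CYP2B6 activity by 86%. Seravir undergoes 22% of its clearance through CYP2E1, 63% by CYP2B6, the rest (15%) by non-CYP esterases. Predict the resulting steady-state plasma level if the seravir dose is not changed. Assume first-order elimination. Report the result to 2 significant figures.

1.1 × 10² mg/L

The CYP2E1 pathway (22% of clearance) is reduced to 0.18× activity: 0.22 × 0.18 = 0.0396.
The CYP2B6 pathway (63% of clearance) falls to 0.14× activity: 0.63 × 0.14 = 0.0882.
The remaining 15% of clearance is unaffected.
Relative clearance = 0.0396 + 0.0882 + 0.15 = 0.2778.
Dividing the baseline by the relative clearance: 30.3 / 0.2778 = 1.1 × 10² mg/L.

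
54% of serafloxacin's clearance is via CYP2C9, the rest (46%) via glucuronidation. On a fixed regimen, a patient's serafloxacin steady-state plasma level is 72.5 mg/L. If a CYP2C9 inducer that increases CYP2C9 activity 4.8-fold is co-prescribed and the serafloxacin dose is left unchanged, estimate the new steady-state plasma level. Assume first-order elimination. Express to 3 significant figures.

The CYP2C9 pathway (54% of clearance) is boosted to 4.8× activity: 0.54 × 4.8 = 2.592.
The remaining 46% of clearance is unaffected.
Relative clearance = 2.592 + 0.46 = 3.052.
With dosing unchanged, steady-state plasma level scales as 1/CL: 72.5 / 3.052 = 23.8 mg/L.

23.8 mg/L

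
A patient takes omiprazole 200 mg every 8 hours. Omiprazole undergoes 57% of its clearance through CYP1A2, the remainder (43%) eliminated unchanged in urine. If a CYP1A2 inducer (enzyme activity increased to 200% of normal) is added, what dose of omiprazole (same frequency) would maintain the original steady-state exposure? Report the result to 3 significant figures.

314 mg

CYP1A2: 0.57 × 2 = 1.14
Other: 0.43 (unchanged)
New clearance relative to baseline: 1.14 + 0.43 = 1.57.
Css,avg = (dose rate)/CL, so holding Css fixed requires dose ∝ CL: 200 × 1.57 = 314 mg.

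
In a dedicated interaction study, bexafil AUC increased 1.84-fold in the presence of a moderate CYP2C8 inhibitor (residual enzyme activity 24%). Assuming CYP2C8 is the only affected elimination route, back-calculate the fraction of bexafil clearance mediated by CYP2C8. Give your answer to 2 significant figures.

0.60

Let fm be the CYP2C8 fraction. New clearance relative to baseline = fm × 0.24 + (1 − fm).
AUC ratio = 1 / (new CL fraction), so new CL fraction = 1 / 1.84 = 0.5435.
fm × 0.24 + 1 − fm = 0.5435  ⇒  fm × (0.24 − 1) = −0.4565  ⇒  fm = 0.60.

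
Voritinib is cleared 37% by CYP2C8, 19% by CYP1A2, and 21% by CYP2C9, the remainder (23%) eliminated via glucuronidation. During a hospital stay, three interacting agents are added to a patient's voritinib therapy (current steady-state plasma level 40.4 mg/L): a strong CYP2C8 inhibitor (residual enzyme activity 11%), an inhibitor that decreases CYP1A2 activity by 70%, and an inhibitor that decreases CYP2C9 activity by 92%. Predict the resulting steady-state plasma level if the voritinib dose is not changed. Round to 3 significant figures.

117 mg/L

The CYP2C8 pathway (37% of clearance) falls to 0.11× activity: 0.37 × 0.11 = 0.0407.
The CYP1A2 pathway (19% of clearance) falls to 0.3× activity: 0.19 × 0.3 = 0.057.
The CYP2C9 pathway (21% of clearance) is reduced to 0.08× activity: 0.21 × 0.08 = 0.0168.
The remaining 23% of clearance is unaffected.
New clearance relative to baseline: 0.0407 + 0.057 + 0.0168 + 0.23 = 0.3445.
Dividing the baseline by the relative clearance: 40.4 / 0.3445 = 117 mg/L.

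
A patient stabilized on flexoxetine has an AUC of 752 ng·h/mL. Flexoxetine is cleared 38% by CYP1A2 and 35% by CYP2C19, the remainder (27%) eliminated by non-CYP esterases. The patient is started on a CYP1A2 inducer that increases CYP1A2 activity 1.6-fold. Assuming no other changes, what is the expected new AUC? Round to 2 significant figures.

6.1 × 10² ng·h/mL

CYP1A2: 0.38 × 1.6 = 0.608
CYP2C19: 0.35 (unchanged)
Other: 0.27 (unchanged)
Relative clearance = 0.608 + 0.35 + 0.27 = 1.228.
With dosing unchanged, AUC scales as 1/CL: 752 / 1.228 = 6.1 × 10² ng·h/mL.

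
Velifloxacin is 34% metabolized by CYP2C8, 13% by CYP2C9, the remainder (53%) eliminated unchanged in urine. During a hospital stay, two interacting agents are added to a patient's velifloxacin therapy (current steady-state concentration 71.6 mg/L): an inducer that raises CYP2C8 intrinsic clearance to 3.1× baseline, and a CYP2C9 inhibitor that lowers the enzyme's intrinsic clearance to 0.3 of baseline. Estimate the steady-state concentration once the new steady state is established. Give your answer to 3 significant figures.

CYP2C8: 0.34 × 3.1 = 1.054
CYP2C9: 0.13 × 0.3 = 0.039
Other: 0.53 (unchanged)
Relative clearance = 1.054 + 0.039 + 0.53 = 1.623.
Dividing the baseline by the relative clearance: 71.6 / 1.623 = 44.1 mg/L.

44.1 mg/L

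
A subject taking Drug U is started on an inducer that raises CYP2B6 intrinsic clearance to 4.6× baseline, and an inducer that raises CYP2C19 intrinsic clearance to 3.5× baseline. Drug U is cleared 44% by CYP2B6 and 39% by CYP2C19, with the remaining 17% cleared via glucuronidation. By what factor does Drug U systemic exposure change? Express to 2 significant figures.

The CYP2B6 pathway (44% of clearance) rises to 4.6× activity: 0.44 × 4.6 = 2.024.
The CYP2C19 pathway (39% of clearance) increases to 3.5× activity: 0.39 × 3.5 = 1.365.
The remaining 17% of clearance is unaffected.
Relative clearance = 2.024 + 1.365 + 0.17 = 3.559.
Net systemic exposure ratio = 1 / 3.559 = 0.28.

0.28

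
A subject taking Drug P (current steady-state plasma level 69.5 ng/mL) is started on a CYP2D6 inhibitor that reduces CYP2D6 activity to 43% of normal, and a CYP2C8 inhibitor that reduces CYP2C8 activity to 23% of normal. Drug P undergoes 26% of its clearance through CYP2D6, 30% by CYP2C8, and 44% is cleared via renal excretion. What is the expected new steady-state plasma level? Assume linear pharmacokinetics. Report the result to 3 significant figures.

The CYP2D6 pathway (26% of clearance) drops to 0.43× activity: 0.26 × 0.43 = 0.1118.
The CYP2C8 pathway (30% of clearance) drops to 0.23× activity: 0.3 × 0.23 = 0.069.
The remaining 44% of clearance is unaffected.
Relative clearance = 0.1118 + 0.069 + 0.44 = 0.6208.
New steady-state plasma level = 69.5 / 0.6208 = 112 ng/mL (concentration scales inversely with clearance).

112 ng/mL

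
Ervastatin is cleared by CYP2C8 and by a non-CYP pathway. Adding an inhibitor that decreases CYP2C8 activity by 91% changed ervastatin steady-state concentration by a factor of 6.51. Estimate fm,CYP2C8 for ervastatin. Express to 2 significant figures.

0.93

CL'/CL = 1 / 6.51 = 0.1536
0.09·fm + (1 − fm) = 0.1536
fm = (0.1536 − 1) / (0.09 − 1) = 0.93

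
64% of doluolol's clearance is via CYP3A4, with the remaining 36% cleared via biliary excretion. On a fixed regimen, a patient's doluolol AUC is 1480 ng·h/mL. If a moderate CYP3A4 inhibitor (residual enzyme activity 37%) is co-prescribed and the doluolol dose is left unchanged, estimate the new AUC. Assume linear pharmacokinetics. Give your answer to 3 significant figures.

2.48 × 10³ ng·h/mL

CYP3A4: 0.64 × 0.37 = 0.2368
Other: 0.36 (unchanged)
Relative clearance = 0.2368 + 0.36 = 0.5968.
AUC ∝ 1/CL, so new value = 1480 / 0.5968 = 2.48 × 10³ ng·h/mL.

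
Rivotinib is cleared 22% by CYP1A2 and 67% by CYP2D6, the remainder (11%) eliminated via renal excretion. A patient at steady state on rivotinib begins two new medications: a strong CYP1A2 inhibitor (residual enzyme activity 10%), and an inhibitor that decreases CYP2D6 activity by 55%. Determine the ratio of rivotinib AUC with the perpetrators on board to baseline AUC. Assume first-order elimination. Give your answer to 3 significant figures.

2.31

The CYP1A2 pathway (22% of clearance) is reduced to 0.1× activity: 0.22 × 0.1 = 0.022.
The CYP2D6 pathway (67% of clearance) falls to 0.45× activity: 0.67 × 0.45 = 0.3015.
The remaining 11% of clearance is unaffected.
Relative clearance = 0.022 + 0.3015 + 0.11 = 0.4335.
Because AUC varies inversely with clearance, the combined effect is 1 / 0.4335 = 2.31.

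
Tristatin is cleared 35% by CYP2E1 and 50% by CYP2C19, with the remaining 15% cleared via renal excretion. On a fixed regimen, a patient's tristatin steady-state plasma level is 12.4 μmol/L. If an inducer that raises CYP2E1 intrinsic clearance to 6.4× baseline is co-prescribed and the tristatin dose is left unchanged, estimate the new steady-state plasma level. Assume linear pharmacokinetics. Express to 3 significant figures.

4.29 μmol/L

The CYP2E1 pathway (35% of clearance) rises to 6.4× activity: 0.35 × 6.4 = 2.24.
CYP2C19 (50%) and the residual 15% are unaffected.
New clearance relative to baseline: 2.24 + 0.5 + 0.15 = 2.89.
Steady-state plasma level ∝ 1/CL, so new value = 12.4 / 2.89 = 4.29 μmol/L.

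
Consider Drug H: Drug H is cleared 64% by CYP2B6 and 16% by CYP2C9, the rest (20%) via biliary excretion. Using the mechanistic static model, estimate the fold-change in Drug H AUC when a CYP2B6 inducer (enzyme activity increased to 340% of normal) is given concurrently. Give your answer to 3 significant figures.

The CYP2B6 pathway (64% of clearance) rises to 3.4× activity: 0.64 × 3.4 = 2.176.
CYP2C9 (16%) and the residual 20% are unaffected.
New clearance relative to baseline: 2.176 + 0.16 + 0.2 = 2.536.
AUC ratio = CL_old/CL_new = 1 / 2.536 = 0.394.

0.394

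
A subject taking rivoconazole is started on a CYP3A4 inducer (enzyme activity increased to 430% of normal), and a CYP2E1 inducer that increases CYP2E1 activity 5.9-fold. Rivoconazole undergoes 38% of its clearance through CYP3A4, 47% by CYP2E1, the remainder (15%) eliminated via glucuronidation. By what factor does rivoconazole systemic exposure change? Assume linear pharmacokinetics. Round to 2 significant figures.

The CYP3A4 pathway (38% of clearance) increases to 4.3× activity: 0.38 × 4.3 = 1.634.
The CYP2E1 pathway (47% of clearance) rises to 5.9× activity: 0.47 × 5.9 = 2.773.
Non-CYP routes (15%) are unchanged.
CL_new/CL_old = 1.634 + 2.773 + 0.15 = 4.557.
Because systemic exposure varies inversely with clearance, the combined effect is 1 / 4.557 = 0.22.

0.22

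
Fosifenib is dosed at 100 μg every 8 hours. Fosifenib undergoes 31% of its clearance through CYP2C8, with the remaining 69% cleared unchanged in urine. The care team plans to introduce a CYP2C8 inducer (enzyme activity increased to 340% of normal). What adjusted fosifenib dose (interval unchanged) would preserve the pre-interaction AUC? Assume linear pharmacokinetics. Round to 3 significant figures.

The CYP2C8 pathway (31% of clearance) rises to 3.4× activity: 0.31 × 3.4 = 1.054.
The remaining 69% of clearance is unaffected.
CL_new/CL_old = 1.054 + 0.69 = 1.744.
To maintain the same steady-state level, dose must scale with clearance: new dose = 100 × 1.744 = 174 μg.

174 μg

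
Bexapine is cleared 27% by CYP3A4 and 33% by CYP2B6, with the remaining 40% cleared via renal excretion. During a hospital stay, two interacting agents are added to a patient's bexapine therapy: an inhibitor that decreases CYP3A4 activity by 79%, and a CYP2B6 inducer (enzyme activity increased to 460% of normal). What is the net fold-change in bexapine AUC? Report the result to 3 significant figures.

0.506

The CYP3A4 pathway (27% of clearance) falls to 0.21× activity: 0.27 × 0.21 = 0.0567.
The CYP2B6 pathway (33% of clearance) increases to 4.6× activity: 0.33 × 4.6 = 1.518.
Non-CYP routes (40%) are unchanged.
Relative clearance = 0.0567 + 1.518 + 0.4 = 1.9747.
Because AUC varies inversely with clearance, the combined effect is 1 / 1.9747 = 0.506.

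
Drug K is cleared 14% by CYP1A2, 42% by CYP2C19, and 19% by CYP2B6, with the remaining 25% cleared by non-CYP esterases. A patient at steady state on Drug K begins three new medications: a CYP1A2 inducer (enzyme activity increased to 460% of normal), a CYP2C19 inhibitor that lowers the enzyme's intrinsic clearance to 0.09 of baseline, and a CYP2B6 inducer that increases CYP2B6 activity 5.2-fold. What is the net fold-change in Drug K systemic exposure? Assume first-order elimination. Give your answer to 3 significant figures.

0.521

CYP1A2: 0.14 × 4.6 = 0.644
CYP2C19: 0.42 × 0.09 = 0.0378
CYP2B6: 0.19 × 5.2 = 0.988
Other: 0.25 (unchanged)
CL_new/CL_old = 0.644 + 0.0378 + 0.988 + 0.25 = 1.9198.
Systemic exposure ∝ 1/CL: fold-change = 1 / 1.9198 = 0.521.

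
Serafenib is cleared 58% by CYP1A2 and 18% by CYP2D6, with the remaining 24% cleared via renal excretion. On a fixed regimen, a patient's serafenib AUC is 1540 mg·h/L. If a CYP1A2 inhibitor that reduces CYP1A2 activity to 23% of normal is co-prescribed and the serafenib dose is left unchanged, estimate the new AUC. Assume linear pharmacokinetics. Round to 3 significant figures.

The CYP1A2 pathway (58% of clearance) drops to 0.23× activity: 0.58 × 0.23 = 0.1334.
CYP2D6 (18%) and the residual 24% are unaffected.
New clearance relative to baseline: 0.1334 + 0.18 + 0.24 = 0.5534.
AUC ∝ 1/CL, so new value = 1540 / 0.5534 = 2.78 × 10³ mg·h/L.

2.78 × 10³ mg·h/L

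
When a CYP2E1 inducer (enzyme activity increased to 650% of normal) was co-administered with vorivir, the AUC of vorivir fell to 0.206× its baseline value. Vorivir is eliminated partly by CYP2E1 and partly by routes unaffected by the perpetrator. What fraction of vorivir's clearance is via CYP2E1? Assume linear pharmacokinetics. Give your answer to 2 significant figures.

0.70

Write x for the fraction cleared via CYP2E1. The observed AUC change means clearance rose to 1/0.206 = 4.854 of baseline.
Setting x·6.5 + (1 − x) = 4.854 and solving: x = (4.854 − 1)/(6.5 − 1) = 0.70.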